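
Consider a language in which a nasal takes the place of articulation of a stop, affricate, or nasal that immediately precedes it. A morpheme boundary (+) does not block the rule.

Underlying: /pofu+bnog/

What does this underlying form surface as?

/n/ after /b/ (labial) → [m]

[pofu+bmog]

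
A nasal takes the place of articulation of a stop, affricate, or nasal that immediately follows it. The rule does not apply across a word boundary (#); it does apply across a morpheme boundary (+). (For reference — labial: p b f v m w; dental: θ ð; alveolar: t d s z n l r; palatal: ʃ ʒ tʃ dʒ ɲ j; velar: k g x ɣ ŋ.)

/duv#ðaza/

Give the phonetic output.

no segment meets the rule's conditions; no change.

[duv#ðaza]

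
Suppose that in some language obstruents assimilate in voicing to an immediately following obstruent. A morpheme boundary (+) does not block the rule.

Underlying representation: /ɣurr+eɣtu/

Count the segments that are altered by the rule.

/ɣ/ before /t/ (voiceless) → [x]
1 segment changes.

1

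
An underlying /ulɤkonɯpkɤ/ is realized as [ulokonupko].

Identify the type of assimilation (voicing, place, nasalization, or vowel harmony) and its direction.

vowel harmony, progressive

/ɤ/→[o] /ɯ/→[u] /ɤ/→[o].
Vowels agree with the first vowel, so the harmony is progressive.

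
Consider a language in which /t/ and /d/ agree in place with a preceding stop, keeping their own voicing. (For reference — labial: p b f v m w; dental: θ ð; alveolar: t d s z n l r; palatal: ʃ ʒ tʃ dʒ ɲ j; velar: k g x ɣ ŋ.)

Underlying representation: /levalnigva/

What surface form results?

no segment meets the rule's conditions; no change.

[levalnigva]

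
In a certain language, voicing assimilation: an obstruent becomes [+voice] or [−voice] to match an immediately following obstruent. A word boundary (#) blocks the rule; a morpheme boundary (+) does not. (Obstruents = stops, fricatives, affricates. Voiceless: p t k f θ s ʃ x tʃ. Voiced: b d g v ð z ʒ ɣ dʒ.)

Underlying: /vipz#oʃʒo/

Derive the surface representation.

[vibz#oʒʒo]

/p/ before /z/ (voiced) → [b]
/ʃ/ before /ʒ/ (voiced) → [ʒ]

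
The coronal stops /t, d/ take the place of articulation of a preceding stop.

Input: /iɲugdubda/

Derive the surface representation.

/d/ after /g/ (velar) → [g]
/d/ after /b/ (labial) → [b]

[iɲuggubba]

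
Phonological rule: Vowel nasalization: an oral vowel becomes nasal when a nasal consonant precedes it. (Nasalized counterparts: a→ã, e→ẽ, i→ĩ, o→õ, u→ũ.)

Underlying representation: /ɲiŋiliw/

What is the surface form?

/i/ after nasal /ɲ/ → [ĩ]
/i/ after nasal /ŋ/ → [ĩ]

[ɲĩŋĩliw]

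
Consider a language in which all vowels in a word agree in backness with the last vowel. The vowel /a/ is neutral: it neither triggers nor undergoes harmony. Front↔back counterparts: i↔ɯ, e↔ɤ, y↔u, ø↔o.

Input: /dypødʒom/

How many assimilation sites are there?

/y/ harmonizes with /o/ ([+back]) → [u]
/ø/ harmonizes with /o/ ([+back]) → [o]
2 segments change.

2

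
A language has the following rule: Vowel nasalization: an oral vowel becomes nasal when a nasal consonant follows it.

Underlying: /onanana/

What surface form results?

/o/ before nasal /n/ → [õ]
/a/ before nasal /n/ → [ã]
/a/ before nasal /n/ → [ã]

[õnãnãna]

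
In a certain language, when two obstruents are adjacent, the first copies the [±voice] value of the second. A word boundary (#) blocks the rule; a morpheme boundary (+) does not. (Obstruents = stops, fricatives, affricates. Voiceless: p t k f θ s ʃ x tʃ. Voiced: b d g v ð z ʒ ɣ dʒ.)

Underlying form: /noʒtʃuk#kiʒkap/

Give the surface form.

/ʒ/ before /tʃ/ (voiceless) → [ʃ]
/ʒ/ before /k/ (voiceless) → [ʃ]

[noʃtʃuk#kiʃkap]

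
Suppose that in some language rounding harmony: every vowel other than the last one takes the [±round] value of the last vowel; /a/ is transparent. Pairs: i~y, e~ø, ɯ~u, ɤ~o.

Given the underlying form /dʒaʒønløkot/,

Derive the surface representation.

no segment meets the rule's conditions; no change.

[dʒaʒønløkot]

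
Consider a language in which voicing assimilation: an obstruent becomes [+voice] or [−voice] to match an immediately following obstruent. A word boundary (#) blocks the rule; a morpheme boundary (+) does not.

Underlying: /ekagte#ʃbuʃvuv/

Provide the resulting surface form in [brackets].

[ekakte#ʒbuʒvuv]

/g/ before /t/ (voiceless) → [k]
/ʃ/ before /b/ (voiced) → [ʒ]
/ʃ/ before /v/ (voiced) → [ʒ]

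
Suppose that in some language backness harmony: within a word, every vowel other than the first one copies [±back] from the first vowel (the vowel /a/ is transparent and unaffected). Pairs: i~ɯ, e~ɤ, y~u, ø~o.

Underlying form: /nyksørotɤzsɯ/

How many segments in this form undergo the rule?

/o/ harmonizes with /y/ ([-back]) → [ø]
/ɤ/ harmonizes with /y/ ([-back]) → [e]
/ɯ/ harmonizes with /y/ ([-back]) → [i]
3 segments change.

3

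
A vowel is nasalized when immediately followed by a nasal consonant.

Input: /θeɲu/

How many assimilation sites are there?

/e/ before nasal /ɲ/ → [ẽ]
1 segment changes.

1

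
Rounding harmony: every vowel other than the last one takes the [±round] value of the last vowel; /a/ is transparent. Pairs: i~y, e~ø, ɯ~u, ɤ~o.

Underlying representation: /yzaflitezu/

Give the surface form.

/i/ harmonizes with /u/ ([+round]) → [y]
/e/ harmonizes with /u/ ([+round]) → [ø]

[yzaflytøzu]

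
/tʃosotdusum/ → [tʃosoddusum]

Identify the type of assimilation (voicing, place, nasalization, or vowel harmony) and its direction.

/t/→[d].
Each target copies a feature from the following segment, so the direction is regressive.

voicing assimilation, regressive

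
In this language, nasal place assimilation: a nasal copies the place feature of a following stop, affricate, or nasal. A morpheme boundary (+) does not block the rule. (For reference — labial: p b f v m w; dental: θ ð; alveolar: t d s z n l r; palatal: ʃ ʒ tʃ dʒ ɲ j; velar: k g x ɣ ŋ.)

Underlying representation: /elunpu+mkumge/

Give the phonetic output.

/n/ before /p/ (labial) → [m]
/m/ before /k/ (velar) → [ŋ]
/m/ before /g/ (velar) → [ŋ]

[elumpu+ŋkuŋge]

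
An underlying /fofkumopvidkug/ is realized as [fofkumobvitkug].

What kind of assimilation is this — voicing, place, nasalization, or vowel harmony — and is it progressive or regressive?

voicing assimilation, regressive

/p/→[b] /d/→[t].
Each target copies a feature from the following segment, so the direction is regressive.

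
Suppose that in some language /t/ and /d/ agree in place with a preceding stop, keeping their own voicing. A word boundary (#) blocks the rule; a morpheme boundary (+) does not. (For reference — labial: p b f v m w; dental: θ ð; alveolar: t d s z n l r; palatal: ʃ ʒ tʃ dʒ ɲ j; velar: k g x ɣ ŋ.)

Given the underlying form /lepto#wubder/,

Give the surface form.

[leppo#wubber]

/t/ after /p/ (labial) → [p]
/d/ after /b/ (labial) → [b]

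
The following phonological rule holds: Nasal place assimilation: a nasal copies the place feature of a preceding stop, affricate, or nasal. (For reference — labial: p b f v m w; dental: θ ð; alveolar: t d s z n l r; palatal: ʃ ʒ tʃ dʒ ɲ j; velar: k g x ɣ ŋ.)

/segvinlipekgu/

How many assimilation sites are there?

0

No segment meets the rule's conditions.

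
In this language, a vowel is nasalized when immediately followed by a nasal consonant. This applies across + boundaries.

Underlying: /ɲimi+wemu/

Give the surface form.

/i/ before nasal /m/ → [ĩ]
/e/ before nasal /m/ → [ẽ]

[ɲĩmi+wẽmu]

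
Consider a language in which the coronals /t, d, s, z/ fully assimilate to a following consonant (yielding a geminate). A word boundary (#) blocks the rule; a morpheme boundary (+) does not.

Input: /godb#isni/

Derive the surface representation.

[gobb#inni]

/d/ before /b/ → [b] (total assimilation)
/s/ before /n/ → [n] (total assimilation)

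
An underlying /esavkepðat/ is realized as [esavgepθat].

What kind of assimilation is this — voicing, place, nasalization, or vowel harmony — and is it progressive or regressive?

/k/→[g] /ð/→[θ].
Each target copies a feature from the preceding segment, so the direction is progressive.

voicing assimilation, progressive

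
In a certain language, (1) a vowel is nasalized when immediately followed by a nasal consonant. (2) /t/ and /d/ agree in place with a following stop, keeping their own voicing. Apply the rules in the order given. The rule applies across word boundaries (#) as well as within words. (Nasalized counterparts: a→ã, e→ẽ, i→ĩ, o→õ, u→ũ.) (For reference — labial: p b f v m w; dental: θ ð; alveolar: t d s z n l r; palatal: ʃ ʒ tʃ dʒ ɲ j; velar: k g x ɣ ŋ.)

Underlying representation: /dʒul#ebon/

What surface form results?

[dʒul#ebõn]

Rule 1: /o/ before nasal /n/ → [õ]
After rule 1: dʒul#ebõn
Rule 2: no segment meets the rule's conditions; no change.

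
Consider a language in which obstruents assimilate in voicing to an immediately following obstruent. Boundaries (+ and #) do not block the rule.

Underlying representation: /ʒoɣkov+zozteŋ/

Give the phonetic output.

/ɣ/ before /k/ (voiceless) → [x]
/z/ before /t/ (voiceless) → [s]

[ʒoxkov+zosteŋ]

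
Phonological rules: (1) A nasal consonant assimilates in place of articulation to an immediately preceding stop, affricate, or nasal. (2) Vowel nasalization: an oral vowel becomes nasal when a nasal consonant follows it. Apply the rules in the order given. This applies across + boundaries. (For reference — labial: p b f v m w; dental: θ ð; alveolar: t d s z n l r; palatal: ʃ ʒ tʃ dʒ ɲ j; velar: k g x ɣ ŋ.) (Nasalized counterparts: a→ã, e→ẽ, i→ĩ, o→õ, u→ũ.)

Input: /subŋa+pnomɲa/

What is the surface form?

Rule 1: /ŋ/ after /b/ (labial) → [m]
Rule 1: /n/ after /p/ (labial) → [m]
Rule 1: /ɲ/ after /m/ (labial) → [m]
After rule 1: subma+pmomma
Rule 2: /o/ before nasal /m/ → [õ]

[subma+pmõmma]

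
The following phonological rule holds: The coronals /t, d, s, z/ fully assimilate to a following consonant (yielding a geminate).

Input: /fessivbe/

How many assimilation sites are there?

0

No segment meets the rule's conditions.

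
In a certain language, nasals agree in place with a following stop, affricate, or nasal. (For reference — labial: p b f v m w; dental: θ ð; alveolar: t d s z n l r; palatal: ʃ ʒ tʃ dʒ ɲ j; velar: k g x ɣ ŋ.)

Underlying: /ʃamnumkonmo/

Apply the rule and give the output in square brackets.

[ʃannuŋkommo]

/m/ before /n/ (alveolar) → [n]
/m/ before /k/ (velar) → [ŋ]
/n/ before /m/ (labial) → [m]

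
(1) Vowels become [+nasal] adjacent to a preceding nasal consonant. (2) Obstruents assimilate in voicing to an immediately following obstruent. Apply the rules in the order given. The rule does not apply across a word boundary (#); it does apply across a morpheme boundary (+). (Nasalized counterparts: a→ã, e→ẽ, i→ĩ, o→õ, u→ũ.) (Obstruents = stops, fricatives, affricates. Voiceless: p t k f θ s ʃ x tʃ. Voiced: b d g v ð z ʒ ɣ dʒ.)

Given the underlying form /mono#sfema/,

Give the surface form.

Rule 1: /o/ after nasal /m/ → [õ]
Rule 1: /o/ after nasal /n/ → [õ]
Rule 1: /a/ after nasal /m/ → [ã]
After rule 1: mõnõ#sfemã
Rule 2: no segment meets the rule's conditions; no change.

[mõnõ#sfemã]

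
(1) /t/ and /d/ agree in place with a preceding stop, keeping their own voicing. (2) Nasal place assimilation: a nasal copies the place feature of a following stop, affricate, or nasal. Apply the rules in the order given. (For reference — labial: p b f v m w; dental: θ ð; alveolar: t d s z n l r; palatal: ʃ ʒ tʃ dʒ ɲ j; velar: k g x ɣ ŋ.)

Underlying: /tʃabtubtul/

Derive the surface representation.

[tʃabpubpul]

Rule 1: /t/ after /b/ (labial) → [p]
Rule 1: /t/ after /b/ (labial) → [p]
After rule 1: tʃabpubpul
Rule 2: no segment meets the rule's conditions; no change.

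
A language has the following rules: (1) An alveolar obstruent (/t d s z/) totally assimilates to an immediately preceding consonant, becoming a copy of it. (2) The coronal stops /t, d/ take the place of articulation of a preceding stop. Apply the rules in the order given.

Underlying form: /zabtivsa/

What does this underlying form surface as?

[zabbivva]

Rule 1: /t/ after /b/ → [b] (total assimilation)
Rule 1: /s/ after /v/ → [v] (total assimilation)
After rule 1: zabbivva
Rule 2: no segment meets the rule's conditions; no change.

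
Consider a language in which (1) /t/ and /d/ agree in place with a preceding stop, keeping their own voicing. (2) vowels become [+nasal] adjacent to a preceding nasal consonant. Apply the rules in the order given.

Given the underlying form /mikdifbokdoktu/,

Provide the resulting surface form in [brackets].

Rule 1: /d/ after /k/ (velar) → [g]
Rule 1: /d/ after /k/ (velar) → [g]
Rule 1: /t/ after /k/ (velar) → [k]
After rule 1: mikgifbokgokku
Rule 2: /i/ after nasal /m/ → [ĩ]

[mĩkgifbokgokku]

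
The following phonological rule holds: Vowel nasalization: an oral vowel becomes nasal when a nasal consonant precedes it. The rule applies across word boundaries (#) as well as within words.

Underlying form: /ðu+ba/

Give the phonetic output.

[ðu+ba]

no segment meets the rule's conditions; no change.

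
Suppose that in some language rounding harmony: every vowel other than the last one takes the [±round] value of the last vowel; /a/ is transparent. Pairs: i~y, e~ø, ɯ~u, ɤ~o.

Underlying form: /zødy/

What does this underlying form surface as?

no segment meets the rule's conditions; no change.

[zødy]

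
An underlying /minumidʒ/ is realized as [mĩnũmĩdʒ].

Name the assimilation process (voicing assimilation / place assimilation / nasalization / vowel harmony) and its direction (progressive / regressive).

nasalization, progressive

/i/→[ĩ] /u/→[ũ] /i/→[ĩ].
Each target copies a feature from the preceding segment, so the direction is progressive.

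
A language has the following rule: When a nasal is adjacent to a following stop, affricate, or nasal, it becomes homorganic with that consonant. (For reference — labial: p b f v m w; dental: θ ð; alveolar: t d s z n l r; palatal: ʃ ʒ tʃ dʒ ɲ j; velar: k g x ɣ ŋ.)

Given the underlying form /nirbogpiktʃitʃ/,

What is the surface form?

[nirbogpiktʃitʃ]

no segment meets the rule's conditions; no change.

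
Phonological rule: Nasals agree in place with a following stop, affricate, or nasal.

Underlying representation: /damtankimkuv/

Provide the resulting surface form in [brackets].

[dantaŋkiŋkuv]

/m/ before /t/ (alveolar) → [n]
/n/ before /k/ (velar) → [ŋ]
/m/ before /k/ (velar) → [ŋ]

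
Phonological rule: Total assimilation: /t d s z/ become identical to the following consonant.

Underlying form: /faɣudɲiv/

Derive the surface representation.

[faɣuɲɲiv]

/d/ before /ɲ/ → [ɲ] (total assimilation)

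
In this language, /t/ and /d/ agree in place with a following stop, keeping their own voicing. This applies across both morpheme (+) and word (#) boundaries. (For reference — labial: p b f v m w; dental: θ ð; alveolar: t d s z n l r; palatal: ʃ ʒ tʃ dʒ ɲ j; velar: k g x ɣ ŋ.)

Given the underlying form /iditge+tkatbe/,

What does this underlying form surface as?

[idikge+kkapbe]

/t/ before /g/ (velar) → [k]
/t/ before /k/ (velar) → [k]
/t/ before /b/ (labial) → [p]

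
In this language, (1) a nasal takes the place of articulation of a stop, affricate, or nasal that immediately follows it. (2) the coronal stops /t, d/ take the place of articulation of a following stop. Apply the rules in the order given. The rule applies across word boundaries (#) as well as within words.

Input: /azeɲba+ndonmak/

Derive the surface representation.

Rule 1: /ɲ/ before /b/ (labial) → [m]
Rule 1: /n/ before /m/ (labial) → [m]
After rule 1: azemba+ndommak
Rule 2: no segment meets the rule's conditions; no change.

[azemba+ndommak]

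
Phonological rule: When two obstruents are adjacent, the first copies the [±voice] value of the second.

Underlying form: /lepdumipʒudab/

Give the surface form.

[lebdumibʒudab]

/p/ before /d/ (voiced) → [b]
/p/ before /ʒ/ (voiced) → [b]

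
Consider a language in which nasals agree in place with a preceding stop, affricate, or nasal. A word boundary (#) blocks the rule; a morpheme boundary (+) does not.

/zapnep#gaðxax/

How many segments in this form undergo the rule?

/n/ after /p/ (labial) → [m]
1 segment changes.

1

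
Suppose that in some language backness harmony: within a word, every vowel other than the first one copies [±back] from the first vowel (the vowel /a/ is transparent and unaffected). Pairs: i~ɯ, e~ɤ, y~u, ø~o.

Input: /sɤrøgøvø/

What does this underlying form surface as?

/ø/ harmonizes with /ɤ/ ([+back]) → [o]
/ø/ harmonizes with /ɤ/ ([+back]) → [o]
/ø/ harmonizes with /ɤ/ ([+back]) → [o]

[sɤrogovo]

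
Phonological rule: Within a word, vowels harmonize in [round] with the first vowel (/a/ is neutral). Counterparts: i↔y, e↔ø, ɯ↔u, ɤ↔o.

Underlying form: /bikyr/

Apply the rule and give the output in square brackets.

/y/ harmonizes with /i/ ([-round]) → [i]

[bikir]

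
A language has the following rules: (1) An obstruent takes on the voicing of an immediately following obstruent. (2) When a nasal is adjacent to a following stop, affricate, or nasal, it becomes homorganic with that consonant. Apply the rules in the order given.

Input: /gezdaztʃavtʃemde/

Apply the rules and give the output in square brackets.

Rule 1: /z/ before /tʃ/ (voiceless) → [s]
Rule 1: /v/ before /tʃ/ (voiceless) → [f]
After rule 1: gezdastʃaftʃemde
Rule 2: /m/ before /d/ (alveolar) → [n]

[gezdastʃaftʃende]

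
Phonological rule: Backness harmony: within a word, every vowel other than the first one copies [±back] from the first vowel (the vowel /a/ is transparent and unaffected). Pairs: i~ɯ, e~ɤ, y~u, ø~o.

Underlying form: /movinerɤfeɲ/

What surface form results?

/i/ harmonizes with /o/ ([+back]) → [ɯ]
/e/ harmonizes with /o/ ([+back]) → [ɤ]
/e/ harmonizes with /o/ ([+back]) → [ɤ]

[movɯnɤrɤfɤɲ]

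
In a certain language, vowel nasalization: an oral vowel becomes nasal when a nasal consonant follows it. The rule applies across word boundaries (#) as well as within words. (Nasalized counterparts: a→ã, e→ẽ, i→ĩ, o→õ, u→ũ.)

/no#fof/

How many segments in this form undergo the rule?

0

No segment meets the rule's conditions.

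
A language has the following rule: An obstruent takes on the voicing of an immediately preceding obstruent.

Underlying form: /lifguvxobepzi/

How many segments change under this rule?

/g/ after /f/ (voiceless) → [k]
/x/ after /v/ (voiced) → [ɣ]
/z/ after /p/ (voiceless) → [s]
3 segments change.

3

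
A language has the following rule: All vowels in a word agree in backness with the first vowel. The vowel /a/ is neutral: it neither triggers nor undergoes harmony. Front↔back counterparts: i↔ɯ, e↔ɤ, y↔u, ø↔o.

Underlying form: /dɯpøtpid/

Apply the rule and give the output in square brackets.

/ø/ harmonizes with /ɯ/ ([+back]) → [o]
/i/ harmonizes with /ɯ/ ([+back]) → [ɯ]

[dɯpotpɯd]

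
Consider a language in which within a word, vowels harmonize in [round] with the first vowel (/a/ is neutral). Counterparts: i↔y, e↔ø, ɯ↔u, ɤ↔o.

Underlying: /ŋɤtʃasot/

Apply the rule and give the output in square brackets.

[ŋɤtʃasɤt]

/o/ harmonizes with /ɤ/ ([-round]) → [ɤ]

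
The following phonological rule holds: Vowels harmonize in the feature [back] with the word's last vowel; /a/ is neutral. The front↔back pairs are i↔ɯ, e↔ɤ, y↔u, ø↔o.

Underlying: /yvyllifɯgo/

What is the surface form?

[uvullɯfɯgo]

/y/ harmonizes with /o/ ([+back]) → [u]
/y/ harmonizes with /o/ ([+back]) → [u]
/i/ harmonizes with /o/ ([+back]) → [ɯ]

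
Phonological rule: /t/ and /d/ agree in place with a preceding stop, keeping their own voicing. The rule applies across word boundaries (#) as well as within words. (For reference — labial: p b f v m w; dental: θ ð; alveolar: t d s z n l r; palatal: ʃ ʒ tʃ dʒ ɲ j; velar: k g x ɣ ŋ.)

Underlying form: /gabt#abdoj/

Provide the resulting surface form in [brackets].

/t/ after /b/ (labial) → [p]
/d/ after /b/ (labial) → [b]

[gabp#abboj]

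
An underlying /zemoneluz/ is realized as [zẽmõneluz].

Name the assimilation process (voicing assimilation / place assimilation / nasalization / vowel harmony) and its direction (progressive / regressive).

nasalization, regressive

/e/→[ẽ] /o/→[õ].
Each target copies a feature from the following segment, so the direction is regressive.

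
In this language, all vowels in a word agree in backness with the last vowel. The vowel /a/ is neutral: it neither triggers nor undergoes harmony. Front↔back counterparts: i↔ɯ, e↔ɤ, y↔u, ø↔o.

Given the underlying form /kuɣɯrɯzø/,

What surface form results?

/u/ harmonizes with /ø/ ([-back]) → [y]
/ɯ/ harmonizes with /ø/ ([-back]) → [i]
/ɯ/ harmonizes with /ø/ ([-back]) → [i]

[kyɣirizø]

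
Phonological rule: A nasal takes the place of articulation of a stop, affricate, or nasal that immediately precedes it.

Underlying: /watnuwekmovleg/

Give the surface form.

[watnuwekŋovleg]

/m/ after /k/ (velar) → [ŋ]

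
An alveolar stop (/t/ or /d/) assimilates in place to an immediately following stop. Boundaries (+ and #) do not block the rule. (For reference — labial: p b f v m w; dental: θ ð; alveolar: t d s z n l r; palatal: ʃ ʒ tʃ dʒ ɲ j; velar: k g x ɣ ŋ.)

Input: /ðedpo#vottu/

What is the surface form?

/d/ before /p/ (labial) → [b]

[ðebpo#vottu]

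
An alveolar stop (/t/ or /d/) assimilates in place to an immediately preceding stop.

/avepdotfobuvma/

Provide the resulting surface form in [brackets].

/d/ after /p/ (labial) → [b]

[avepbotfobuvma]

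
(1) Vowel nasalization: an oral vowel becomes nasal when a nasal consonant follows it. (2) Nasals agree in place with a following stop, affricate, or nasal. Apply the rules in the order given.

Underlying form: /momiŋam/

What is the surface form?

Rule 1: /o/ before nasal /m/ → [õ]
Rule 1: /i/ before nasal /ŋ/ → [ĩ]
Rule 1: /a/ before nasal /m/ → [ã]
After rule 1: mõmĩŋãm
Rule 2: no segment meets the rule's conditions; no change.

[mõmĩŋãm]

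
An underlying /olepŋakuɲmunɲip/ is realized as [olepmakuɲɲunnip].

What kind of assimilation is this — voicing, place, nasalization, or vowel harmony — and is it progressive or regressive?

place assimilation, progressive

/ŋ/→[m] /m/→[ɲ] /ɲ/→[n].
Each target copies a feature from the preceding segment, so the direction is progressive.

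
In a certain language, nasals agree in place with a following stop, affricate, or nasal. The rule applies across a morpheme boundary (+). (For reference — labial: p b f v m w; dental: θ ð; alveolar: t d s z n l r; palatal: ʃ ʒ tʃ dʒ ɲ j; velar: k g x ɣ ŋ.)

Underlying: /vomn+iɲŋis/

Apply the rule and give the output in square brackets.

[vonn+iŋŋis]

/m/ before /n/ (alveolar) → [n]
/ɲ/ before /ŋ/ (velar) → [ŋ]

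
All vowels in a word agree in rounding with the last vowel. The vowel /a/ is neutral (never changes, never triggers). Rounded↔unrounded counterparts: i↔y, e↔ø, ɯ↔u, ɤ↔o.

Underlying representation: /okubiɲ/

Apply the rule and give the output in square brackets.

/o/ harmonizes with /i/ ([-round]) → [ɤ]
/u/ harmonizes with /i/ ([-round]) → [ɯ]

[ɤkɯbiɲ]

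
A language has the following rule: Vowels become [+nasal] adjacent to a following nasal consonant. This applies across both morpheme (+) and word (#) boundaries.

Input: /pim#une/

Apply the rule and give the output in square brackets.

/i/ before nasal /m/ → [ĩ]
/u/ before nasal /n/ → [ũ]

[pĩm#ũne]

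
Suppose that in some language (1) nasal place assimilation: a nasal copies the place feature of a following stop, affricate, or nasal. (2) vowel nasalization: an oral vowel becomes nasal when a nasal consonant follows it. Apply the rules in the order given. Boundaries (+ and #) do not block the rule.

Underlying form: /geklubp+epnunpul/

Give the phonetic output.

[geklubp+epnũmpul]

Rule 1: /n/ before /p/ (labial) → [m]
After rule 1: geklubp+epnumpul
Rule 2: /u/ before nasal /m/ → [ũ]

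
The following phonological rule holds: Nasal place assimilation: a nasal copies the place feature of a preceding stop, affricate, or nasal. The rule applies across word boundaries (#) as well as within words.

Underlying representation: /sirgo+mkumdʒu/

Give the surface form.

no segment meets the rule's conditions; no change.

[sirgo+mkumdʒu]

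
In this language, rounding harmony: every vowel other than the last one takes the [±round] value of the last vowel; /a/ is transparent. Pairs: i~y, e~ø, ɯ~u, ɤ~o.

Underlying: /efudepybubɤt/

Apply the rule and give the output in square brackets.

/u/ harmonizes with /ɤ/ ([-round]) → [ɯ]
/y/ harmonizes with /ɤ/ ([-round]) → [i]
/u/ harmonizes with /ɤ/ ([-round]) → [ɯ]

[efɯdepibɯbɤt]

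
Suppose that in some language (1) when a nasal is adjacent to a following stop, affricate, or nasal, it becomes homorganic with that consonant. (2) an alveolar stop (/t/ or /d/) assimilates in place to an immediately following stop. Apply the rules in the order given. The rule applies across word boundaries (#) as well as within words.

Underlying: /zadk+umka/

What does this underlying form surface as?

[zagk+uŋka]

Rule 1: /m/ before /k/ (velar) → [ŋ]
After rule 1: zadk+uŋka
Rule 2: /d/ before /k/ (velar) → [g]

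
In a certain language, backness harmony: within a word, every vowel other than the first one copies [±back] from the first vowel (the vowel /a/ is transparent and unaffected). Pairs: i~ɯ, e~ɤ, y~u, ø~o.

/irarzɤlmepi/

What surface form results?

/ɤ/ harmonizes with /i/ ([-back]) → [e]

[irarzelmepi]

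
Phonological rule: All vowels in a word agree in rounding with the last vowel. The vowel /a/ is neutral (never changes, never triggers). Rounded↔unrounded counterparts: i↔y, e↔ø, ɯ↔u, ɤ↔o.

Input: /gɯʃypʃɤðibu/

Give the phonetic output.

/ɯ/ harmonizes with /u/ ([+round]) → [u]
/ɤ/ harmonizes with /u/ ([+round]) → [o]
/i/ harmonizes with /u/ ([+round]) → [y]

[guʃypʃoðybu]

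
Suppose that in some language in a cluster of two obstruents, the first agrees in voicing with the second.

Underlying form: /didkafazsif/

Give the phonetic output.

[ditkafassif]

/d/ before /k/ (voiceless) → [t]
/z/ before /s/ (voiceless) → [s]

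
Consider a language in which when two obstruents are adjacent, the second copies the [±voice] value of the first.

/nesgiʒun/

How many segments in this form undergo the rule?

1

/g/ after /s/ (voiceless) → [k]
1 segment changes.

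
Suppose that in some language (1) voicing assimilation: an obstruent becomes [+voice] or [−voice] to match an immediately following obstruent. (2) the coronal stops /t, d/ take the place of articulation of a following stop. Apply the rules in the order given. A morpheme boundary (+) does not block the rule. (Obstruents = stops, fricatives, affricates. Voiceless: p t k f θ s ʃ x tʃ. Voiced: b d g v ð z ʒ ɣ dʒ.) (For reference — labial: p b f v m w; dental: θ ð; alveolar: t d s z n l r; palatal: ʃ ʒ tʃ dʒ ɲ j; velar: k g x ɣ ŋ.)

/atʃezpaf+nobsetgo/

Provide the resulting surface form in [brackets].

Rule 1: /z/ before /p/ (voiceless) → [s]
Rule 1: /b/ before /s/ (voiceless) → [p]
Rule 1: /t/ before /g/ (voiced) → [d]
After rule 1: atʃespaf+nopsedgo
Rule 2: /d/ before /g/ (velar) → [g]

[atʃespaf+nopseggo]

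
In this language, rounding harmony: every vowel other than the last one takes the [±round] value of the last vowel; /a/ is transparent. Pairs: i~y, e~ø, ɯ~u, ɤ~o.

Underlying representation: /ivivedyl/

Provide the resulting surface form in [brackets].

[yvyvødyl]

/i/ harmonizes with /y/ ([+round]) → [y]
/i/ harmonizes with /y/ ([+round]) → [y]
/e/ harmonizes with /y/ ([+round]) → [ø]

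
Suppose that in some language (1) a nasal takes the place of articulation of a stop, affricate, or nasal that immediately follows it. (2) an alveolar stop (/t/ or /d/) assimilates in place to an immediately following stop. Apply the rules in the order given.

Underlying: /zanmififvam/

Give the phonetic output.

[zammififvam]

Rule 1: /n/ before /m/ (labial) → [m]
After rule 1: zammififvam
Rule 2: no segment meets the rule's conditions; no change.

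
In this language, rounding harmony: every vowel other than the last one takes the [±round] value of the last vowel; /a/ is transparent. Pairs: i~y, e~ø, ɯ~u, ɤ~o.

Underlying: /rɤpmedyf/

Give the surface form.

/ɤ/ harmonizes with /y/ ([+round]) → [o]
/e/ harmonizes with /y/ ([+round]) → [ø]

[ropmødyf]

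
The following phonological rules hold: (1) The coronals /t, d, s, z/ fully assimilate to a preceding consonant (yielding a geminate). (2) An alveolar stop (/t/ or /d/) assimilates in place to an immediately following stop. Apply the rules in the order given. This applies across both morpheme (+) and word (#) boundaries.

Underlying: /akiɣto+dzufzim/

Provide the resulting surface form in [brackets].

Rule 1: /t/ after /ɣ/ → [ɣ] (total assimilation)
Rule 1: /z/ after /d/ → [d] (total assimilation)
Rule 1: /z/ after /f/ → [f] (total assimilation)
After rule 1: akiɣɣo+dduffim
Rule 2: no segment meets the rule's conditions; no change.

[akiɣɣo+dduffim]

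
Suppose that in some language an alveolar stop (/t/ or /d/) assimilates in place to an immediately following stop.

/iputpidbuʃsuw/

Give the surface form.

/t/ before /p/ (labial) → [p]
/d/ before /b/ (labial) → [b]

[ipuppibbuʃsuw]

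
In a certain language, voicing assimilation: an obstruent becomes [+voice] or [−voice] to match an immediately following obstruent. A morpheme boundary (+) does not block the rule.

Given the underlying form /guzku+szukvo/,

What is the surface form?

[gusku+zzugvo]

/z/ before /k/ (voiceless) → [s]
/s/ before /z/ (voiced) → [z]
/k/ before /v/ (voiced) → [g]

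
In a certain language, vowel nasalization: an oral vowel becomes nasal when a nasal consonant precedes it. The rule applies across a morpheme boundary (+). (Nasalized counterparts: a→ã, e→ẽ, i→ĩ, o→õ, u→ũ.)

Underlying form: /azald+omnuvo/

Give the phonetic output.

/u/ after nasal /n/ → [ũ]

[azald+omnũvo]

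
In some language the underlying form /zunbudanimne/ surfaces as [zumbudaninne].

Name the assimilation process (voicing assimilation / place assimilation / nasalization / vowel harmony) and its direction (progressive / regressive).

place assimilation, regressive

/n/→[m] /m/→[n].
Each target copies a feature from the following segment, so the direction is regressive.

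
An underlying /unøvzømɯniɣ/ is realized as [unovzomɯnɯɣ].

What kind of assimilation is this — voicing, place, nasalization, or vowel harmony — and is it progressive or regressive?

/ø/→[o] /ø/→[o] /i/→[ɯ].
Vowels agree with the first vowel, so the harmony is progressive.

vowel harmony, progressive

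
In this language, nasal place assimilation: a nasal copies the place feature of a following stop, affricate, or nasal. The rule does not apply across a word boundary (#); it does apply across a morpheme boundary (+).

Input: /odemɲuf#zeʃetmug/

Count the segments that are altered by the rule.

/m/ before /ɲ/ (palatal) → [ɲ]
1 segment changes.

1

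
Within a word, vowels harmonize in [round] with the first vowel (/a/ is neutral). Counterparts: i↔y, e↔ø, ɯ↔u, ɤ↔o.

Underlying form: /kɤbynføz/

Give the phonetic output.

[kɤbinfez]

/y/ harmonizes with /ɤ/ ([-round]) → [i]
/ø/ harmonizes with /ɤ/ ([-round]) → [e]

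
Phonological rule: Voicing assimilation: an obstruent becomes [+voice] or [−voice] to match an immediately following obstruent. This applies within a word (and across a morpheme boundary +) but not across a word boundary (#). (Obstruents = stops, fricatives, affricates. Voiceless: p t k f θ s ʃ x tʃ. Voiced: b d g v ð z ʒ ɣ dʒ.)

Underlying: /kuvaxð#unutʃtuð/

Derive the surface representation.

[kuvaɣð#unutʃtuð]

/x/ before /ð/ (voiced) → [ɣ]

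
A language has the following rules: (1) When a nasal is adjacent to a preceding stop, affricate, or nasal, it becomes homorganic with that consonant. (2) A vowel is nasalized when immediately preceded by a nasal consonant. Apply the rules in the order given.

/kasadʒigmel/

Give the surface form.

[kasadʒigŋẽl]

Rule 1: /m/ after /g/ (velar) → [ŋ]
After rule 1: kasadʒigŋel
Rule 2: /e/ after nasal /ŋ/ → [ẽ]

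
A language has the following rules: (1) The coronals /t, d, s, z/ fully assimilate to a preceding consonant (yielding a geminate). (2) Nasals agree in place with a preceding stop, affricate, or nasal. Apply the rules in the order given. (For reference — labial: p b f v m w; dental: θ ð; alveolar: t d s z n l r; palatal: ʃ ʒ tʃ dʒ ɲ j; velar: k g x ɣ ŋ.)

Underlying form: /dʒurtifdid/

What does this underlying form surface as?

[dʒurriffid]

Rule 1: /t/ after /r/ → [r] (total assimilation)
Rule 1: /d/ after /f/ → [f] (total assimilation)
After rule 1: dʒurriffid
Rule 2: no segment meets the rule's conditions; no change.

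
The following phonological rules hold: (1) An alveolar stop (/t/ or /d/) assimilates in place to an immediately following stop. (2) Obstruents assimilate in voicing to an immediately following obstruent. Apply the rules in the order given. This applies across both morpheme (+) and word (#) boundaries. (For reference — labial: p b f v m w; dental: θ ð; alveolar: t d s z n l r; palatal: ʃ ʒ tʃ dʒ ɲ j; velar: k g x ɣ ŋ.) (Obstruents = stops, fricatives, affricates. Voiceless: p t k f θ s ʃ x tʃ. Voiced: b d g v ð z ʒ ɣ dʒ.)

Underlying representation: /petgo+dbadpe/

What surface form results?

Rule 1: /t/ before /g/ (velar) → [k]
Rule 1: /d/ before /b/ (labial) → [b]
Rule 1: /d/ before /p/ (labial) → [b]
After rule 1: pekgo+bbabpe
Rule 2: /k/ before /g/ (voiced) → [g]
Rule 2: /b/ before /p/ (voiceless) → [p]

[peggo+bbappe]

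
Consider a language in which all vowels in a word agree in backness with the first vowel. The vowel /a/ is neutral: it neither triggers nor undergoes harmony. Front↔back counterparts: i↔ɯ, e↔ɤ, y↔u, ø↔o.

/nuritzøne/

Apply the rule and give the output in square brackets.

/i/ harmonizes with /u/ ([+back]) → [ɯ]
/ø/ harmonizes with /u/ ([+back]) → [o]
/e/ harmonizes with /u/ ([+back]) → [ɤ]

[nurɯtzonɤ]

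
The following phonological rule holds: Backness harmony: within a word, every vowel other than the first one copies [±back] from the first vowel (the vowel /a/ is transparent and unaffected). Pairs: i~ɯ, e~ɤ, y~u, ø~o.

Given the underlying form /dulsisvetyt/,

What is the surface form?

/i/ harmonizes with /u/ ([+back]) → [ɯ]
/e/ harmonizes with /u/ ([+back]) → [ɤ]
/y/ harmonizes with /u/ ([+back]) → [u]

[dulsɯsvɤtut]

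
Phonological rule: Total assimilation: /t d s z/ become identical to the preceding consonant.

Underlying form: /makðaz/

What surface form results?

[makðaz]

no segment meets the rule's conditions; no change.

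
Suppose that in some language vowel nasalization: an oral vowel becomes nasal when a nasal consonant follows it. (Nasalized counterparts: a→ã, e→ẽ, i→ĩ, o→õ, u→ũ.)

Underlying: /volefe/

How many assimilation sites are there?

No segment meets the rule's conditions.

0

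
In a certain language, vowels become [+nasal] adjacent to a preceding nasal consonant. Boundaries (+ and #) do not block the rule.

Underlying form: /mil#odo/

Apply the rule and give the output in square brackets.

[mĩl#odo]

/i/ after nasal /m/ → [ĩ]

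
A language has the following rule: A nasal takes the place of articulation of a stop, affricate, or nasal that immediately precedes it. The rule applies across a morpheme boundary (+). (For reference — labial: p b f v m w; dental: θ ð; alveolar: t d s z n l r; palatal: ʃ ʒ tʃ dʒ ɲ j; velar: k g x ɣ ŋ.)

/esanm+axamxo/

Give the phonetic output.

[esann+axamxo]

/m/ after /n/ (alveolar) → [n]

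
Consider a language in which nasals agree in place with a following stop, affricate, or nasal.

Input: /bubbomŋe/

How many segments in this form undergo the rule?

1

/m/ before /ŋ/ (velar) → [ŋ]
1 segment changes.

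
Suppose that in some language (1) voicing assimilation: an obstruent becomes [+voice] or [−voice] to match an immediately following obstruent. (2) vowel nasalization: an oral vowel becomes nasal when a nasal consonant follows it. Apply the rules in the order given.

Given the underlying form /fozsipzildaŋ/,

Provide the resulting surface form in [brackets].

[fossibzildãŋ]

Rule 1: /z/ before /s/ (voiceless) → [s]
Rule 1: /p/ before /z/ (voiced) → [b]
After rule 1: fossibzildaŋ
Rule 2: /a/ before nasal /ŋ/ → [ã]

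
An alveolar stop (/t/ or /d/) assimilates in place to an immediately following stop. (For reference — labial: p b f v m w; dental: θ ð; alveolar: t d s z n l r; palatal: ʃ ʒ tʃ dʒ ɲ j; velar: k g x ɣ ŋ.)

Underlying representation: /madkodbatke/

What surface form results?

[magkobbakke]

/d/ before /k/ (velar) → [g]
/d/ before /b/ (labial) → [b]
/t/ before /k/ (velar) → [k]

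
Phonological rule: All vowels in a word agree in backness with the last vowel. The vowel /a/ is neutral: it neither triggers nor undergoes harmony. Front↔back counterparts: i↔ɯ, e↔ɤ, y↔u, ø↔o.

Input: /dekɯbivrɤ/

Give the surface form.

/e/ harmonizes with /ɤ/ ([+back]) → [ɤ]
/i/ harmonizes with /ɤ/ ([+back]) → [ɯ]

[dɤkɯbɯvrɤ]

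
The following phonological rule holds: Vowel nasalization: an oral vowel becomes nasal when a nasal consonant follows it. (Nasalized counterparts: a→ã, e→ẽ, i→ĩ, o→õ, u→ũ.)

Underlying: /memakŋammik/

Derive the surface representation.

/e/ before nasal /m/ → [ẽ]
/a/ before nasal /m/ → [ã]

[mẽmakŋãmmik]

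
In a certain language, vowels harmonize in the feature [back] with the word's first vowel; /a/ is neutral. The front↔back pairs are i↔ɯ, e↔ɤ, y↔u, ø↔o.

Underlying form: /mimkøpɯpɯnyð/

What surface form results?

/ɯ/ harmonizes with /i/ ([-back]) → [i]
/ɯ/ harmonizes with /i/ ([-back]) → [i]

[mimkøpipinyð]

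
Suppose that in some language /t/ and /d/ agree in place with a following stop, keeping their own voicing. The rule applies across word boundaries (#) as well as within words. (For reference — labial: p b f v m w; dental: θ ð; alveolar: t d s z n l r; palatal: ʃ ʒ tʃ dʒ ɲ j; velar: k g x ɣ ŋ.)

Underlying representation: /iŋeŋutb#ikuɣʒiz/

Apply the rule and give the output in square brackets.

/t/ before /b/ (labial) → [p]

[iŋeŋupb#ikuɣʒiz]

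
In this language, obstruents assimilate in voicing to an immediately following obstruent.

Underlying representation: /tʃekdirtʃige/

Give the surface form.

[tʃegdirtʃige]

/k/ before /d/ (voiced) → [g]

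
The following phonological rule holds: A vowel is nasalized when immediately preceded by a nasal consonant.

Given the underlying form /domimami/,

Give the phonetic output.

[domĩmãmĩ]

/i/ after nasal /m/ → [ĩ]
/a/ after nasal /m/ → [ã]
/i/ after nasal /m/ → [ĩ]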